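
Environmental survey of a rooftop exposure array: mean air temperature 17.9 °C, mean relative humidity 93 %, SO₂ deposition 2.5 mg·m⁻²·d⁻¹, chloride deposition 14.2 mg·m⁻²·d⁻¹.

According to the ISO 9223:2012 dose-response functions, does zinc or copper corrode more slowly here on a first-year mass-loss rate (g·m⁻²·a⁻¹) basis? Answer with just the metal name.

zinc: f(T) = -0.071·(T−10) [T>10 °C] = -0.5609
  Pd branch = 0.0129·Pd^0.44·e^(0.046·RH+f) = 0.7943 μm/a
  Sd branch = 0.0175·Sd^0.57·e^(0.008·RH+0.085·T) = 0.7651 μm/a
  sum: 0.7943 + 0.7651 → r_corr = 1.559 μm/a
  mass loss = 1.559 μm/a × 7.14 g/cm³ = 11.13 g·m⁻²·a⁻¹
copper: temperature factor f = -0.080·(7.9) = -0.6320
  SO₂ term: 0.0053·2.5^0.26·exp(0.059·93-0.6320) = 0.8635
  Cl⁻ term: 0.01025·14.2^0.27·exp(0.036·93+0.049·17.9) = 1.435
  r_corr = 0.8635 + 1.435 = 2.298 μm/a
  mass loss = 2.298 μm/a × 8.96 g/cm³ = 20.59 g·m⁻²·a⁻¹
Ordering by g·m⁻²·a⁻¹: copper (20.6) > zinc (11.1)

zinc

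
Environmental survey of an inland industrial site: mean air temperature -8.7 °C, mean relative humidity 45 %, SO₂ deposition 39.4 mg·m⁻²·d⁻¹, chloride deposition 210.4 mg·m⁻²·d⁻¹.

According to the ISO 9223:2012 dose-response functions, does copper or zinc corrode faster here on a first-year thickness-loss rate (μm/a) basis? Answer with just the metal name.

zinc

copper: T≤10 °C ⇒ hinge +0.126·(-8.7−10) = -2.3562
  Pd branch = 0.0053·Pd^0.26·e^(0.059·RH+f) = 0.01857 μm/a
  Cl⁻ term: 0.01025·210.4^0.27·exp(0.036·45+0.049·-8.7) = 0.1433
  sum: 0.01857 + 0.1433 → r_corr = 0.1619 μm/a
zinc: temperature factor f = +0.038·(-18.7) = -0.7106
  Pd branch = 0.0129·Pd^0.44·e^(0.046·RH+f) = 0.2529 μm/a
  Sd branch = 0.0175·Sd^0.57·e^(0.008·RH+0.085·T) = 0.2526 μm/a
  r_corr = 0.2529 + 0.2526 = 0.5055 μm/a
Ordering by μm/a: zinc (0.505) > copper (0.162)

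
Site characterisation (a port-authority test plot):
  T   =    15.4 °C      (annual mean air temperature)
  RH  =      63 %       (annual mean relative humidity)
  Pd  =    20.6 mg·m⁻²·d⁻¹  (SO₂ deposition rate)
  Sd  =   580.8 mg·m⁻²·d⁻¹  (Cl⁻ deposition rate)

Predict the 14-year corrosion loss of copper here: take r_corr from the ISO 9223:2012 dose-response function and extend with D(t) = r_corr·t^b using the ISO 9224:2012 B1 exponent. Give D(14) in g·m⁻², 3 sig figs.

copper: f(T) = -0.080·(T−10) [T>10 °C] = -0.4320
  Pd branch = 0.0053·Pd^0.26·e^(0.059·RH+f) = 0.3108 μm/a
  Cl⁻ term: 0.01025·580.8^0.27·exp(0.036·63+0.049·15.4) = 1.174
  r_corr = 0.3108 + 1.174 = 1.485 μm/a
Power-law: D(14) = r_corr · 14^0.667
  D(14) = 1.485 × 14^0.667 = 1.485 × 5.814 = 8.633 μm
  Mass loss = 8.633 μm × 8.96 g/cm³ = 77.35 g·m⁻²

D(14) = 77.4 g·m⁻²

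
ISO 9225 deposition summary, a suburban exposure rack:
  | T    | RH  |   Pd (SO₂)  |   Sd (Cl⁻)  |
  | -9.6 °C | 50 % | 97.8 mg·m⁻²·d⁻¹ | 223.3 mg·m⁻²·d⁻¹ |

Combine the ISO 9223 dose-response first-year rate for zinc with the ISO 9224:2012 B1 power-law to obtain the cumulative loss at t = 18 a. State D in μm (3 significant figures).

zinc: f(T) = +0.038·(T−10) [T≤10 °C] = -0.7448
  SO₂ term: 0.0129·97.8^0.44·exp(0.046·50-0.7448) = 0.4589
  Sd branch = 0.0175·Sd^0.57·e^(0.008·RH+0.085·T) = 0.2519 μm/a
  r_corr = 0.4589 + 0.2519 = 0.7108 μm/a
ISO 9224: D(t) = r_corr · t^b with b = 0.813 (zinc, B1)
  D(18) = 0.7108 × 18^0.813 = 0.7108 × 10.48 = 7.453 μm

D(18) = 7.45 μm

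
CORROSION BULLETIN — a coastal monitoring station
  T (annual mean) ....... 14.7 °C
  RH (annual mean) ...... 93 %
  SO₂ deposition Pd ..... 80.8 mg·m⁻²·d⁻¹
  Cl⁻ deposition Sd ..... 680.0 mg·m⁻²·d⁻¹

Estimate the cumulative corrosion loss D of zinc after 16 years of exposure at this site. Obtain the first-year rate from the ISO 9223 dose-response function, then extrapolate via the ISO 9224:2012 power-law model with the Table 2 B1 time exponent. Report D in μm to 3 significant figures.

zinc: f(T) = -0.071·(T−10) [T>10 °C] = -0.3337
  Pd branch = 0.0129·Pd^0.44·e^(0.046·RH+f) = 4.601 μm/a
  Sd branch = 0.0175·Sd^0.57·e^(0.008·RH+0.085·T) = 5.289 μm/a
  r_corr = 4.601 + 5.289 = 9.889 μm/a
Power-law: D(16) = r_corr · 16^0.813
  D(16) = 9.889 × 16^0.813 = 9.889 × 9.527 = 94.21 μm

D(16) = 94.2 μm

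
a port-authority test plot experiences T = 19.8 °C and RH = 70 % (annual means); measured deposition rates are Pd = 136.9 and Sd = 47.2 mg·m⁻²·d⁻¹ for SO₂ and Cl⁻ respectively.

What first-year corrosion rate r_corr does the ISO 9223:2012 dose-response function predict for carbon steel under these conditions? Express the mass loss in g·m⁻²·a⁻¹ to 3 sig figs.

r_corr = 623 g·m⁻²·a⁻¹

carbon steel: temperature factor f = -0.054·(9.8) = -0.5292
  SO₂ term: 1.77·136.9^0.52·exp(0.02·70-0.5292) = 54.59
  Sd branch = 0.102·Sd^0.62·e^(0.033·RH+0.04·T) = 24.75 μm/a
  r_corr = 54.59 + 24.75 = 79.34 μm/a
Convert to mass loss: 79.34 μm/a × 7.85 g/cm³ = 622.8 g·m⁻²·a⁻¹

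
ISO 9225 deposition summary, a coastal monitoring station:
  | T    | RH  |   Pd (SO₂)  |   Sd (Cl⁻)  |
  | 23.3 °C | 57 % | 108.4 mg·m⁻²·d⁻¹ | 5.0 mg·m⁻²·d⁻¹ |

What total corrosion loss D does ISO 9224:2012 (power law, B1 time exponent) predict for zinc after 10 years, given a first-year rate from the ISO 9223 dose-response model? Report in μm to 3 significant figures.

D(10) = 6.78 μm

zinc: f(T) = -0.071·(T−10) [T>10 °C] = -0.9443
  Pd branch = 0.0129·Pd^0.44·e^(0.046·RH+f) = 0.5428 μm/a
  Cl⁻ term: 0.0175·5.0^0.57·exp(0.008·57+0.085·23.3) = 0.5007
  sum: 0.5428 + 0.5007 → r_corr = 1.044 μm/a
Power-law: D(10) = r_corr · 10^0.813
  D(10) = 1.044 × 10^0.813 = 1.044 × 6.501 = 6.784 μm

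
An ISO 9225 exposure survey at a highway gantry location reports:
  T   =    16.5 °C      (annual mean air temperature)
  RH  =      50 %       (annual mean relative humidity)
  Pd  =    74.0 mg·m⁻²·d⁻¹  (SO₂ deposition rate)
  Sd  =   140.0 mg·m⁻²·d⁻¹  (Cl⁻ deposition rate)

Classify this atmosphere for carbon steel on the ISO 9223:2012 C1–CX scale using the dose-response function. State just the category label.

carbon steel: temperature factor f = -0.054·(6.5) = -0.3510
  Pd branch = 1.77·Pd^0.52·e^(0.02·RH+f) = 31.76 μm/a
  Sd branch = 0.102·Sd^0.62·e^(0.033·RH+0.04·T) = 22 μm/a
  r_corr = 31.76 + 22 = 53.76 μm/a
Category bounds: 50…80 μm/a bracket r_corr ⇒ C4

C4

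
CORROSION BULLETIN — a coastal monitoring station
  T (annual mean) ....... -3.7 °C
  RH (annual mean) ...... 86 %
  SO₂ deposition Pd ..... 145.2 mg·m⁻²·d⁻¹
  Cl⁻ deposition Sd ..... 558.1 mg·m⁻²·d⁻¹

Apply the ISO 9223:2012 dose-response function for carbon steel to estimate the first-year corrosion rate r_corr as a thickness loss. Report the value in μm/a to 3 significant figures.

r_corr = 92.7 μm/a

carbon steel: f(T) = +0.150·(T−10) [T≤10 °C] = -2.0550
  SO₂ term: 1.77·145.2^0.52·exp(0.02·86-2.0550) = 16.85
  Cl⁻ term: 0.102·558.1^0.62·exp(0.033·86+0.04·-3.7) = 75.83
  r_corr = 16.85 + 75.83 = 92.68 μm/a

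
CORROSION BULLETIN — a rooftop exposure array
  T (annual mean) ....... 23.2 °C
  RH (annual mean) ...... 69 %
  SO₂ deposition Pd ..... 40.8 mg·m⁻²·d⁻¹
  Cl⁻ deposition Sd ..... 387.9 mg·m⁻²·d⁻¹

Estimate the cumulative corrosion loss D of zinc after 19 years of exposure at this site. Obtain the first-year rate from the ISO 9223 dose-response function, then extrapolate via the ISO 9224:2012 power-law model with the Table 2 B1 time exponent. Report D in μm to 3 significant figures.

D(19) = 78.3 μm

zinc: temperature factor f = -0.071·(13.2) = -0.9372
  SO₂ term: 0.0129·40.8^0.44·exp(0.046·69-0.9372) = 0.6176
  Sd branch = 0.0175·Sd^0.57·e^(0.008·RH+0.085·T) = 6.528 μm/a
  sum: 0.6176 + 6.528 → r_corr = 7.145 μm/a
Power-law: D(19) = r_corr · 19^0.813
  D(19) = 7.145 × 19^0.813 = 7.145 × 10.96 = 78.28 μm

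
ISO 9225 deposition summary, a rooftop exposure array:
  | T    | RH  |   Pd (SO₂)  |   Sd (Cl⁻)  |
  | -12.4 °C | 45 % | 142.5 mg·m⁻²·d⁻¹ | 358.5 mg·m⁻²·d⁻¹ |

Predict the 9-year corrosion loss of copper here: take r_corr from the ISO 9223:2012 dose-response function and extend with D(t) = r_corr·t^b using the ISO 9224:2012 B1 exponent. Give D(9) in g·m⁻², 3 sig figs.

D(9) = 5.99 g·m⁻²

copper: f(T) = +0.126·(T−10) [T≤10 °C] = -2.8224
  Pd branch = 0.0053·Pd^0.26·e^(0.059·RH+f) = 0.01628 μm/a
  Cl⁻ term: 0.01025·358.5^0.27·exp(0.036·45+0.049·-12.4) = 0.1381
  sum: 0.01628 + 0.1381 → r_corr = 0.1544 μm/a
Long-term exponent b (ISO 9224 Table 2, B1) = 0.667
  D(9) = 0.1544 × 9^0.667 = 0.1544 × 4.33 = 0.6683 μm
  Mass loss = 0.6683 μm × 8.96 g/cm³ = 5.988 g·m⁻²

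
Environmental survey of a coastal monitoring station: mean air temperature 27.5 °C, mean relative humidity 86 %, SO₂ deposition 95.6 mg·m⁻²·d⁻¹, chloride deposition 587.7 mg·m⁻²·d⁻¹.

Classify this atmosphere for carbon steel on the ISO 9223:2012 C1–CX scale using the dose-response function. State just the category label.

CX

carbon steel: T>10 °C ⇒ hinge -0.054·(27.5−10) = -0.9450
  Pd branch = 1.77·Pd^0.52·e^(0.02·RH+f) = 41.15 μm/a
  Sd branch = 0.102·Sd^0.62·e^(0.033·RH+0.04·T) = 272.7 μm/a
  sum: 41.15 + 272.7 → r_corr = 313.9 μm/a
ISO 9223 Table 2 (carbon steel): 200 < 314 ≤ 700 μm/a ⇒ CX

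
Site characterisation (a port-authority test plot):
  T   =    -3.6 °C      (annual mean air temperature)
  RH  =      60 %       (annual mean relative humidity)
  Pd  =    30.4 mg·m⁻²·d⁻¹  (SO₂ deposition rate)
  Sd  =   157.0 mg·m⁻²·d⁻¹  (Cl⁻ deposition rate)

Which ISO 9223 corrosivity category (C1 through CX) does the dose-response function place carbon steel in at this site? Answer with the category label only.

C2

carbon steel: f(T) = +0.150·(T−10) [T≤10 °C] = -2.0400
  SO₂ term: 1.77·30.4^0.52·exp(0.02·60-2.0400) = 4.511
  Cl⁻ term: 0.102·157.0^0.62·exp(0.033·60+0.04·-3.6) = 14.7
  sum: 4.511 + 14.7 → r_corr = 19.21 μm/a
Category bounds: 1.3…25 μm/a bracket r_corr ⇒ C2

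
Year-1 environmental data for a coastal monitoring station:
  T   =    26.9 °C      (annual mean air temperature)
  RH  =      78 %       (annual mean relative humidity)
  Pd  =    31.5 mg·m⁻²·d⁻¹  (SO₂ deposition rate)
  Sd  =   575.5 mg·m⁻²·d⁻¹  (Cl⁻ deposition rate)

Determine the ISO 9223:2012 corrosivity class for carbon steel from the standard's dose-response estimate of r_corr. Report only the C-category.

CX

carbon steel: f(T) = -0.054·(T−10) [T>10 °C] = -0.9126
  SO₂ term: 1.77·31.5^0.52·exp(0.02·78-0.9126) = 20.34
  Sd branch = 0.102·Sd^0.62·e^(0.033·RH+0.04·T) = 201.8 μm/a
  sum: 20.34 + 201.8 → r_corr = 222.2 μm/a
Category bounds: 200…700 μm/a bracket r_corr ⇒ CX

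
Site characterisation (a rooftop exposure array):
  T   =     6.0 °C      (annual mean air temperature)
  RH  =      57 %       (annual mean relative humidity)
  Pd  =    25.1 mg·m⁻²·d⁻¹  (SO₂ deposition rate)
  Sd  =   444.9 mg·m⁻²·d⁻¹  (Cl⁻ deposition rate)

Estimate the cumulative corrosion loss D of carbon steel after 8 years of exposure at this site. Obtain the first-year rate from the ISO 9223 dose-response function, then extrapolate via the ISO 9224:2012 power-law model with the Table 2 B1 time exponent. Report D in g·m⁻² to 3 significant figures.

carbon steel: T≤10 °C ⇒ hinge +0.150·(6.0−10) = -0.6000
  sulphur-dioxide contribution → 16.23 μm/a
  chloride contribution → 37.3 μm/a
  ⇒ r_corr(carbon steel) = 53.53 μm/a
ISO 9224: D(t) = r_corr · t^b with b = 0.523 (carbon steel, B1)
  D(8) = 53.53 × 8^0.523 = 53.53 × 2.967 = 158.8 μm
  Mass loss = 158.8 μm × 7.85 g/cm³ = 1247 g·m⁻²

D(8) = 1.25e+03 g·m⁻²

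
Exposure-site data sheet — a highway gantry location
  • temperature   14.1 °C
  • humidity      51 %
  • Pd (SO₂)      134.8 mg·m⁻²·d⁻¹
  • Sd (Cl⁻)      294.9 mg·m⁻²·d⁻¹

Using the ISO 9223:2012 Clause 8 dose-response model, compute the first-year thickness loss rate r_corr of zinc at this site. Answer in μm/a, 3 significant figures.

r_corr = 3.10 μm/a

zinc: T>10 °C ⇒ hinge -0.071·(14.1−10) = -0.2911
  sulphur-dioxide contribution → 0.8711 μm/a
  chloride contribution → 2.231 μm/a
  ⇒ r_corr(zinc) = 3.102 μm/a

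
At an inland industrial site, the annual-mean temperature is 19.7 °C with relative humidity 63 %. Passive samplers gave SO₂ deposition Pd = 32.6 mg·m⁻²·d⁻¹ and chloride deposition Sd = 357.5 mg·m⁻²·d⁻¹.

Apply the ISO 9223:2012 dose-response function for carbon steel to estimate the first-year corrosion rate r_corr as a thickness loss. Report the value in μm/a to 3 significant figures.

r_corr = 91.3 μm/a

carbon steel: temperature factor f = -0.054·(9.7) = -0.5238
  Pd branch = 1.77·Pd^0.52·e^(0.02·RH+f) = 22.62 μm/a
  Cl⁻ term: 0.102·357.5^0.62·exp(0.033·63+0.04·19.7) = 68.67
  r_corr = 22.62 + 68.67 = 91.29 μm/a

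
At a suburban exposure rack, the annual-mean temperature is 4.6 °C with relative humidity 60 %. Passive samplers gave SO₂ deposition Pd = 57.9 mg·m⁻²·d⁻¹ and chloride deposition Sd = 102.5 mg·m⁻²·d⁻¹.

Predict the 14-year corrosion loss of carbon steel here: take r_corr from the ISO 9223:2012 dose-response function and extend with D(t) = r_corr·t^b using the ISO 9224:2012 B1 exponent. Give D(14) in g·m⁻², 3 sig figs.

D(14) = 1.16e+03 g·m⁻²

carbon steel: temperature factor f = +0.150·(-5.4) = -0.8100
  Pd branch = 1.77·Pd^0.52·e^(0.02·RH+f) = 21.57 μm/a
  Sd branch = 0.102·Sd^0.62·e^(0.033·RH+0.04·T) = 15.67 μm/a
  sum: 21.57 + 15.67 → r_corr = 37.24 μm/a
ISO 9224: D(t) = r_corr · t^b with b = 0.523 (carbon steel, B1)
  D(14) = 37.24 × 14^0.523 = 37.24 × 3.976 = 148.1 μm
  Mass loss = 148.1 μm × 7.85 g/cm³ = 1162 g·m⁻²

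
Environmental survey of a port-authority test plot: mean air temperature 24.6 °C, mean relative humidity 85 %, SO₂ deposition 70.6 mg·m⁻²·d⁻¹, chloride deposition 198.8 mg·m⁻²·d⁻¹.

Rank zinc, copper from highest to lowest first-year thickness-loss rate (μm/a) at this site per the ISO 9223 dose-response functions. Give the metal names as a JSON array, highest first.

zinc: T>10 °C ⇒ hinge -0.071·(24.6−10) = -1.0366
  SO₂ term: 0.0129·70.6^0.44·exp(0.046·85-1.0366) = 1.486
  Cl⁻ term: 0.0175·198.8^0.57·exp(0.008·85+0.085·24.6) = 5.709
  sum: 1.486 + 5.709 → r_corr = 7.195 μm/a
copper: T>10 °C ⇒ hinge -0.080·(24.6−10) = -1.1680
  SO₂ term: 0.0053·70.6^0.26·exp(0.059·85-1.1680) = 0.7511
  Sd branch = 0.01025·Sd^0.27·e^(0.036·RH+0.049·T) = 3.046 μm/a
  sum: 0.7511 + 3.046 → r_corr = 3.797 μm/a
Ordering by μm/a: zinc (7.19) > copper (3.8)

["zinc", "copper"]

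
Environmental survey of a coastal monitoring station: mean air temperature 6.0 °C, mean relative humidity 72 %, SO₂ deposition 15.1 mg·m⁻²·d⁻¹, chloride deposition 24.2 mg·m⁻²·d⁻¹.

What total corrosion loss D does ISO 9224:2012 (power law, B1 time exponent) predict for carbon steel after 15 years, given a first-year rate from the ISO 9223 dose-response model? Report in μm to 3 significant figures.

D(15) = 111 μm

carbon steel: temperature factor f = +0.150·(-4.0) = -0.6000
  Pd branch = 1.77·Pd^0.52·e^(0.02·RH+f) = 16.82 μm/a
  Cl⁻ term: 0.102·24.2^0.62·exp(0.033·72+0.04·6.0) = 10.06
  r_corr = 16.82 + 10.06 = 26.88 μm/a
Power-law: D(15) = r_corr · 15^0.523
  D(15) = 26.88 × 15^0.523 = 26.88 × 4.122 = 110.8 μm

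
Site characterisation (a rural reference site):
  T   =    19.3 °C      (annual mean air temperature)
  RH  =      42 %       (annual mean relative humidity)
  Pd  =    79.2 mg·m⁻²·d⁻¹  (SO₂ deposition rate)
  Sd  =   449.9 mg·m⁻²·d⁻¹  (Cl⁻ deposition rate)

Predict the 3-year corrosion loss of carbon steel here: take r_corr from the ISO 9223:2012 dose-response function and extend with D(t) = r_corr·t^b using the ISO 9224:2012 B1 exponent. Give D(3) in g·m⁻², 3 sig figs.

carbon steel: temperature factor f = -0.054·(9.3) = -0.5022
  sulphur-dioxide contribution → 24.1 μm/a
  chloride contribution → 38.97 μm/a
  total first-year rate 63.07 μm/a
Long-term exponent b (ISO 9224 Table 2, B1) = 0.523
  D(3) = 63.07 × 3^0.523 = 63.07 × 1.776 = 112 μm
  Mass loss = 112 μm × 7.85 g/cm³ = 879.5 g·m⁻²

D(3) = 879 g·m⁻²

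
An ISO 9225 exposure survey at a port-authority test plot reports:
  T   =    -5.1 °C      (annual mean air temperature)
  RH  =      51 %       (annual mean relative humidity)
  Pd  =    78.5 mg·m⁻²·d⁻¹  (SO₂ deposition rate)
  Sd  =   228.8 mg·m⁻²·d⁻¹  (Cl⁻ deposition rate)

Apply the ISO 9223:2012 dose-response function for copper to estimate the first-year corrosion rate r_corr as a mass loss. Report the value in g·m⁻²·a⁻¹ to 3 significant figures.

r_corr = 2.39 g·m⁻²·a⁻¹

copper: T≤10 °C ⇒ hinge +0.126·(-5.1−10) = -1.9026
  sulphur-dioxide contribution → 0.04982 μm/a
  chloride contribution → 0.2171 μm/a
  ⇒ r_corr(copper) = 0.2669 μm/a
Convert to mass loss: 0.2669 μm/a × 8.96 g/cm³ = 2.391 g·m⁻²·a⁻¹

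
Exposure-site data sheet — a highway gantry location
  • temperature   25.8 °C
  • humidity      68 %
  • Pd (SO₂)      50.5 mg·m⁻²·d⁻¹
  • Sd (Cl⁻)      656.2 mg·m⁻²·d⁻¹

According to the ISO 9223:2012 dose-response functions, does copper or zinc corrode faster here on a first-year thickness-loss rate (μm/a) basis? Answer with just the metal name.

copper: f(T) = -0.080·(T−10) [T>10 °C] = -1.2640
  Pd branch = 0.0053·Pd^0.26·e^(0.059·RH+f) = 0.2294 μm/a
  Cl⁻ term: 0.01025·656.2^0.27·exp(0.036·68+0.049·25.8) = 2.418
  sum: 0.2294 + 2.418 → r_corr = 2.648 μm/a
zinc: f(T) = -0.071·(T−10) [T>10 °C] = -1.1218
  Pd branch = 0.0129·Pd^0.44·e^(0.046·RH+f) = 0.5387 μm/a
  Sd branch = 0.0175·Sd^0.57·e^(0.008·RH+0.085·T) = 10.9 μm/a
  r_corr = 0.5387 + 10.9 = 11.44 μm/a
Ordering by μm/a: zinc (11.4) > copper (2.65)

zinc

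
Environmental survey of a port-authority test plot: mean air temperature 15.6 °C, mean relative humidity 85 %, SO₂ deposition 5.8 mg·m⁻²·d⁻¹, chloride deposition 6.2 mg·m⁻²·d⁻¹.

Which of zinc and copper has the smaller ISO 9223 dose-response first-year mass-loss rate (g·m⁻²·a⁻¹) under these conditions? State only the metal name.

zinc: T>10 °C ⇒ hinge -0.071·(15.6−10) = -0.3976
  SO₂ term: 0.0129·5.8^0.44·exp(0.046·85-0.3976) = 0.9374
  Sd branch = 0.0175·Sd^0.57·e^(0.008·RH+0.085·T) = 0.368 μm/a
  sum: 0.9374 + 0.368 → r_corr = 1.305 μm/a
  mass loss = 1.305 μm/a × 7.14 g/cm³ = 9.321 g·m⁻²·a⁻¹
copper: temperature factor f = -0.080·(5.6) = -0.4480
  SO₂ term: 0.0053·5.8^0.26·exp(0.059·85-0.4480) = 0.8057
  Cl⁻ term: 0.01025·6.2^0.27·exp(0.036·85+0.049·15.6) = 0.7684
  sum: 0.8057 + 0.7684 → r_corr = 1.574 μm/a
  mass loss = 1.574 μm/a × 8.96 g/cm³ = 14.1 g·m⁻²·a⁻¹
Ordering by g·m⁻²·a⁻¹: copper (14.1) > zinc (9.32)

zinc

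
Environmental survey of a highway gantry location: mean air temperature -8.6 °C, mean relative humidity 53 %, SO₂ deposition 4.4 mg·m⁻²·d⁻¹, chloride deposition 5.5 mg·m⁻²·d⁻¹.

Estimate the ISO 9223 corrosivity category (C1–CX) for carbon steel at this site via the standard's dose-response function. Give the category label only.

C2

carbon steel: T≤10 °C ⇒ hinge +0.150·(-8.6−10) = -2.7900
  sulphur-dioxide contribution → 0.678 μm/a
  chloride contribution → 1.196 μm/a
  total first-year rate 1.874 μm/a
1.87 μm/a falls in (1.3, 25] for carbon steel → category C2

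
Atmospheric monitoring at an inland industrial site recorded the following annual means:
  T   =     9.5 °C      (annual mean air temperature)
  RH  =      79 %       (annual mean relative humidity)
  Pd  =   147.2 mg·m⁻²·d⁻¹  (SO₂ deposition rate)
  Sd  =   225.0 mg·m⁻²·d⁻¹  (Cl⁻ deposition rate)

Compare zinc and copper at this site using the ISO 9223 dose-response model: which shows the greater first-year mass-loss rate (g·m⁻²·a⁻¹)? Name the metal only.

zinc: temperature factor f = +0.038·(-0.5) = -0.0190
  Pd branch = 0.0129·Pd^0.44·e^(0.046·RH+f) = 4.31 μm/a
  Cl⁻ term: 0.0175·225.0^0.57·exp(0.008·79+0.085·9.5) = 1.618
  sum: 4.31 + 1.618 → r_corr = 5.928 μm/a
  mass loss = 5.928 μm/a × 7.14 g/cm³ = 42.32 g·m⁻²·a⁻¹
copper: f(T) = +0.126·(T−10) [T≤10 °C] = -0.0630
  SO₂ term: 0.0053·147.2^0.26·exp(0.059·79-0.0630) = 1.927
  Cl⁻ term: 0.01025·225.0^0.27·exp(0.036·79+0.049·9.5) = 1.211
  r_corr = 1.927 + 1.211 = 3.138 μm/a
  mass loss = 3.138 μm/a × 8.96 g/cm³ = 28.11 g·m⁻²·a⁻¹
Ordering by g·m⁻²·a⁻¹: zinc (42.3) > copper (28.1)

zinc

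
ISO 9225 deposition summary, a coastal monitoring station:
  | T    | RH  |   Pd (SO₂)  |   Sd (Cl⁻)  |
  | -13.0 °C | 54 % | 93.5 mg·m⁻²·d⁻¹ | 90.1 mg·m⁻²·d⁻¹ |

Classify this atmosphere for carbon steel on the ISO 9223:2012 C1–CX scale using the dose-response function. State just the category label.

carbon steel: f(T) = +0.150·(T−10) [T≤10 °C] = -3.4500
  Pd branch = 1.77·Pd^0.52·e^(0.02·RH+f) = 1.752 μm/a
  Cl⁻ term: 0.102·90.1^0.62·exp(0.033·54+0.04·-13.0) = 5.87
  sum: 1.752 + 5.87 → r_corr = 7.622 μm/a
7.62 μm/a falls in (1.3, 25] for carbon steel → category C2

C2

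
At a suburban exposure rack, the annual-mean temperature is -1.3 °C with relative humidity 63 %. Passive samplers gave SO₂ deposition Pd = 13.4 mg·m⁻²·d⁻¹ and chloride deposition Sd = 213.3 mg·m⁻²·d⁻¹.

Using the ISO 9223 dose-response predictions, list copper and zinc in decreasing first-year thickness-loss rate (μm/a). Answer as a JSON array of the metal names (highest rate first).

["zinc", "copper"]

copper: f(T) = +0.126·(T−10) [T≤10 °C] = -1.4238
  sulphur-dioxide contribution → 0.1031 μm/a
  chloride contribution → 0.3952 μm/a
  total first-year rate 0.4983 μm/a
zinc: T≤10 °C ⇒ hinge +0.038·(-1.3−10) = -0.4294
  sulphur-dioxide contribution → 0.4771 μm/a
  chloride contribution → 0.5514 μm/a
  ⇒ r_corr(zinc) = 1.028 μm/a
Ordering by μm/a: zinc (1.03) > copper (0.498)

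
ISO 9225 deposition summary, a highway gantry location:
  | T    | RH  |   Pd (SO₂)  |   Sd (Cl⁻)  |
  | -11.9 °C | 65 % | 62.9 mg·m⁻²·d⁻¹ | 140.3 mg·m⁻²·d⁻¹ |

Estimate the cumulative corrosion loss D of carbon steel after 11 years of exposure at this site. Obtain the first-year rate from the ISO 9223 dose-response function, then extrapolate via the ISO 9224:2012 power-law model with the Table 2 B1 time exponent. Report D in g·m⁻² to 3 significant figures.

D(11) = 377 g·m⁻²

carbon steel: T≤10 °C ⇒ hinge +0.150·(-11.9−10) = -3.2850
  Pd branch = 1.77·Pd^0.52·e^(0.02·RH+f) = 2.095 μm/a
  Cl⁻ term: 0.102·140.3^0.62·exp(0.033·65+0.04·-11.9) = 11.6
  sum: 2.095 + 11.6 → r_corr = 13.7 μm/a
Long-term exponent b (ISO 9224 Table 2, B1) = 0.523
  D(11) = 13.7 × 11^0.523 = 13.7 × 3.505 = 48.01 μm
  Mass loss = 48.01 μm × 7.85 g/cm³ = 376.9 g·m⁻²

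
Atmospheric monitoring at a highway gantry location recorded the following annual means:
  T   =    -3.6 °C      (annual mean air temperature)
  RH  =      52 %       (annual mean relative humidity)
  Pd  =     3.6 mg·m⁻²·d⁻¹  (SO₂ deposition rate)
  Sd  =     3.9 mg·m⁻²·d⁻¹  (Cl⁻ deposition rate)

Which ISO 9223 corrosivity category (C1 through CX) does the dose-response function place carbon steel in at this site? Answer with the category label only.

carbon steel: T≤10 °C ⇒ hinge +0.150·(-3.6−10) = -2.0400
  SO₂ term: 1.77·3.6^0.52·exp(0.02·52-2.0400) = 1.268
  Sd branch = 0.102·Sd^0.62·e^(0.033·RH+0.04·T) = 1.142 μm/a
  r_corr = 1.268 + 1.142 = 2.41 μm/a
ISO 9223 Table 2 (carbon steel): 1.3 < 2.41 ≤ 25 μm/a ⇒ C2

C2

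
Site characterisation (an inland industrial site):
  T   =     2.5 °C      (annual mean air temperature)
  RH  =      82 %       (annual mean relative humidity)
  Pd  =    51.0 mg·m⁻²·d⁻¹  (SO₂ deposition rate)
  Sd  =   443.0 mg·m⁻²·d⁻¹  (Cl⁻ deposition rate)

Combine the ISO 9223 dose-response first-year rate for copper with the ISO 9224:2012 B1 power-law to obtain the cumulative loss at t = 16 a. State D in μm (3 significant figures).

copper: T≤10 °C ⇒ hinge +0.126·(2.5−10) = -0.9450
  sulphur-dioxide contribution → 0.7227 μm/a
  chloride contribution → 1.149 μm/a
  total first-year rate 1.872 μm/a
Power-law: D(16) = r_corr · 16^0.667
  D(16) = 1.872 × 16^0.667 = 1.872 × 6.355 = 11.9 μm

D(16) = 11.9 μm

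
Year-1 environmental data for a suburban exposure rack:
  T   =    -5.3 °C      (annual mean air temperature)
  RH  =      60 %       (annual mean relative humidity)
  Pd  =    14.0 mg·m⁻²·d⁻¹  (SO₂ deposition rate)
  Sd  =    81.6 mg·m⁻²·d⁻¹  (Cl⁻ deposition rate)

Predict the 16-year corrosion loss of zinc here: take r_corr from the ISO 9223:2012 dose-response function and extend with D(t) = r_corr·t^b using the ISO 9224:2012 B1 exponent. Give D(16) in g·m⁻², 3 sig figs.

zinc: T≤10 °C ⇒ hinge +0.038·(-5.3−10) = -0.5814
  SO₂ term: 0.0129·14.0^0.44·exp(0.046·60-0.5814) = 0.3639
  Cl⁻ term: 0.0175·81.6^0.57·exp(0.008·60+0.085·-5.3) = 0.2216
  sum: 0.3639 + 0.2216 → r_corr = 0.5855 μm/a
Long-term exponent b (ISO 9224 Table 2, B1) = 0.813
  D(16) = 0.5855 × 16^0.813 = 0.5855 × 9.527 = 5.578 μm
  Mass loss = 5.578 μm × 7.14 g/cm³ = 39.83 g·m⁻²

D(16) = 39.8 g·m⁻²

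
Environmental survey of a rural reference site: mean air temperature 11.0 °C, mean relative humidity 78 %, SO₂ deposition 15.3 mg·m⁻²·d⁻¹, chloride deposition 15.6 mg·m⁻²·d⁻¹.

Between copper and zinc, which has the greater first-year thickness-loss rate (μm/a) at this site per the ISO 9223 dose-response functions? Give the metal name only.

zinc

copper: T>10 °C ⇒ hinge -0.080·(11.0−10) = -0.0800
  sulphur-dioxide contribution → 0.9912 μm/a
  chloride contribution → 0.6116 μm/a
  ⇒ r_corr(copper) = 1.603 μm/a
zinc: T>10 °C ⇒ hinge -0.071·(11.0−10) = -0.0710
  sulphur-dioxide contribution → 1.443 μm/a
  chloride contribution → 0.3983 μm/a
  ⇒ r_corr(zinc) = 1.841 μm/a
Ordering by μm/a: zinc (1.84) > copper (1.6)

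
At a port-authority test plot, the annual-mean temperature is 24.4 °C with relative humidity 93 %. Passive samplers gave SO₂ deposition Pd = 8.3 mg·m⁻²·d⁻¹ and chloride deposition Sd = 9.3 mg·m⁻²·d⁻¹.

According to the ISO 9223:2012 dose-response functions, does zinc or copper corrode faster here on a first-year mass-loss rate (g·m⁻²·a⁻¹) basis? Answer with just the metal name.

zinc: T>10 °C ⇒ hinge -0.071·(24.4−10) = -1.0224
  SO₂ term: 0.0129·8.3^0.44·exp(0.046·93-1.0224) = 0.8489
  Cl⁻ term: 0.0175·9.3^0.57·exp(0.008·93+0.085·24.4) = 1.045
  r_corr = 0.8489 + 1.045 = 1.893 μm/a
  mass loss = 1.893 μm/a × 7.14 g/cm³ = 13.52 g·m⁻²·a⁻¹
copper: temperature factor f = -0.080·(14.4) = -1.1520
  SO₂ term: 0.0053·8.3^0.26·exp(0.059·93-1.1520) = 0.7013
  Sd branch = 0.01025·Sd^0.27·e^(0.036·RH+0.049·T) = 1.76 μm/a
  r_corr = 0.7013 + 1.76 = 2.461 μm/a
  mass loss = 2.461 μm/a × 8.96 g/cm³ = 22.05 g·m⁻²·a⁻¹
Ordering by g·m⁻²·a⁻¹: copper (22.1) > zinc (13.5)

copper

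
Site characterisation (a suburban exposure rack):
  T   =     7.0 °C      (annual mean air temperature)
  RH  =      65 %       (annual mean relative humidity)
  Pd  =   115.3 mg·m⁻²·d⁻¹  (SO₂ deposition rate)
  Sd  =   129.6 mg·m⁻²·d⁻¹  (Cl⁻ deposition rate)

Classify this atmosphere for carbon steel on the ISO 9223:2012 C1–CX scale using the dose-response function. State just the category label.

carbon steel: f(T) = +0.150·(T−10) [T≤10 °C] = -0.4500
  sulphur-dioxide contribution → 48.9 μm/a
  chloride contribution → 23.53 μm/a
  ⇒ r_corr(carbon steel) = 72.42 μm/a
ISO 9223 Table 2 (carbon steel): 50 < 72.4 ≤ 80 μm/a ⇒ C4

C4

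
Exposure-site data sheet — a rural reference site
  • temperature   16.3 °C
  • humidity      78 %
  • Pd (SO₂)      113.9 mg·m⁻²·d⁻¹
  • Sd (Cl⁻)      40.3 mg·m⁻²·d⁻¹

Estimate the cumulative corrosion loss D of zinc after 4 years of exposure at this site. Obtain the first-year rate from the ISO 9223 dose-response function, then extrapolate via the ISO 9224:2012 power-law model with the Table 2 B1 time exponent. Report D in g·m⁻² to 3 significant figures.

zinc: f(T) = -0.071·(T−10) [T>10 °C] = -0.4473
  sulphur-dioxide contribution → 2.396 μm/a
  chloride contribution → 1.073 μm/a
  ⇒ r_corr(zinc) = 3.469 μm/a
Long-term exponent b (ISO 9224 Table 2, B1) = 0.813
  D(4) = 3.469 × 4^0.813 = 3.469 × 3.087 = 10.71 μm
  Mass loss = 10.71 μm × 7.14 g/cm³ = 76.45 g·m⁻²

D(4) = 76.5 g·m⁻²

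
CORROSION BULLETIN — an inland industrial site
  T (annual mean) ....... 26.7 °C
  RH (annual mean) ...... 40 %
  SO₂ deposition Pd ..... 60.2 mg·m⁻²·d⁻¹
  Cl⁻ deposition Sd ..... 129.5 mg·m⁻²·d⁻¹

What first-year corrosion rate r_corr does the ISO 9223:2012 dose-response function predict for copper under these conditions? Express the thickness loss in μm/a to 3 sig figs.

copper: T>10 °C ⇒ hinge -0.080·(26.7−10) = -1.3360
  sulphur-dioxide contribution → 0.04282 μm/a
  chloride contribution → 0.5951 μm/a
  ⇒ r_corr(copper) = 0.6379 μm/a

r_corr = 0.638 μm/a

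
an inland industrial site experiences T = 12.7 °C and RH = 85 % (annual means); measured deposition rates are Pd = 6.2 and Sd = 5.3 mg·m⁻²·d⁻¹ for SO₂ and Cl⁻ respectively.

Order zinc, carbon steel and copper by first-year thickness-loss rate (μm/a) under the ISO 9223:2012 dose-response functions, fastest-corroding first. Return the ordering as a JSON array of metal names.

zinc: T>10 °C ⇒ hinge -0.071·(12.7−10) = -0.1917
  Pd branch = 0.0129·Pd^0.44·e^(0.046·RH+f) = 1.186 μm/a
  Sd branch = 0.0175·Sd^0.57·e^(0.008·RH+0.085·T) = 0.263 μm/a
  sum: 1.186 + 0.263 → r_corr = 1.449 μm/a
carbon steel: T>10 °C ⇒ hinge -0.054·(12.7−10) = -0.1458
  SO₂ term: 1.77·6.2^0.52·exp(0.02·85-0.1458) = 21.63
  Cl⁻ term: 0.102·5.3^0.62·exp(0.033·85+0.04·12.7) = 7.879
  r_corr = 21.63 + 7.879 = 29.51 μm/a
copper: f(T) = -0.080·(T−10) [T>10 °C] = -0.2160
  Pd branch = 0.0053·Pd^0.26·e^(0.059·RH+f) = 1.034 μm/a
  Cl⁻ term: 0.01025·5.3^0.27·exp(0.036·85+0.049·12.7) = 0.639
  r_corr = 1.034 + 0.639 = 1.673 μm/a
Ordering by μm/a: carbon steel (29.5) > copper (1.67) > zinc (1.45)

["carbon steel", "copper", "zinc"]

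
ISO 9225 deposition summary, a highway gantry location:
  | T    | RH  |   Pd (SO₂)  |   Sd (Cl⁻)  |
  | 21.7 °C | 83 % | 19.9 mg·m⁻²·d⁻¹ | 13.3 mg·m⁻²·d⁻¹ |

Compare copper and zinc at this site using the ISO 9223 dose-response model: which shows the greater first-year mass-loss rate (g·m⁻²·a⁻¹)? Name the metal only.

copper

copper: f(T) = -0.080·(T−10) [T>10 °C] = -0.9360
  SO₂ term: 0.0053·19.9^0.26·exp(0.059·83-0.9360) = 0.6056
  Cl⁻ term: 0.01025·13.3^0.27·exp(0.036·83+0.049·21.7) = 1.185
  sum: 0.6056 + 1.185 → r_corr = 1.79 μm/a
  mass loss = 1.79 μm/a × 8.96 g/cm³ = 16.04 g·m⁻²·a⁻¹
zinc: temperature factor f = -0.071·(11.7) = -0.8307
  Pd branch = 0.0129·Pd^0.44·e^(0.046·RH+f) = 0.9538 μm/a
  Cl⁻ term: 0.0175·13.3^0.57·exp(0.008·83+0.085·21.7) = 0.9399
  sum: 0.9538 + 0.9399 → r_corr = 1.894 μm/a
  mass loss = 1.894 μm/a × 7.14 g/cm³ = 13.52 g·m⁻²·a⁻¹
Ordering by g·m⁻²·a⁻¹: copper (16) > zinc (13.5)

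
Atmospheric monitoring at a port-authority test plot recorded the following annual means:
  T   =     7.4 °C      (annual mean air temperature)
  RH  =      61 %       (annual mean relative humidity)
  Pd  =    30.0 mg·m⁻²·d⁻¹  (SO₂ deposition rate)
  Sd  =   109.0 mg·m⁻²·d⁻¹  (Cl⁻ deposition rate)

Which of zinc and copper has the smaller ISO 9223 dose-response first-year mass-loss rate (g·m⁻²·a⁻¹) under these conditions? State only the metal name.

copper

zinc: temperature factor f = +0.038·(-2.6) = -0.0988
  sulphur-dioxide contribution → 0.8635 μm/a
  chloride contribution → 0.7753 μm/a
  total first-year rate 1.639 μm/a
  mass loss = 1.639 μm/a × 7.14 g/cm³ = 11.7 g·m⁻²·a⁻¹
copper: f(T) = +0.126·(T−10) [T≤10 °C] = -0.3276
  sulphur-dioxide contribution → 0.3381 μm/a
  chloride contribution → 0.4699 μm/a
  total first-year rate 0.808 μm/a
  mass loss = 0.808 μm/a × 8.96 g/cm³ = 7.24 g·m⁻²·a⁻¹
Ordering by g·m⁻²·a⁻¹: zinc (11.7) > copper (7.24)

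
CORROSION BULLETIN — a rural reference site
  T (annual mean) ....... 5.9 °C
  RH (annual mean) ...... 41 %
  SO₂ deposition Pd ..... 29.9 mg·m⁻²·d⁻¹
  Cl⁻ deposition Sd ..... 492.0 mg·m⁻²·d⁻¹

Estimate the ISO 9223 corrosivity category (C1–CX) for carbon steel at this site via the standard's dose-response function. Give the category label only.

carbon steel: temperature factor f = +0.150·(-4.1) = -0.6150
  sulphur-dioxide contribution → 12.72 μm/a
  chloride contribution → 23.32 μm/a
  total first-year rate 36.04 μm/a
Category bounds: 25…50 μm/a bracket r_corr ⇒ C3

C3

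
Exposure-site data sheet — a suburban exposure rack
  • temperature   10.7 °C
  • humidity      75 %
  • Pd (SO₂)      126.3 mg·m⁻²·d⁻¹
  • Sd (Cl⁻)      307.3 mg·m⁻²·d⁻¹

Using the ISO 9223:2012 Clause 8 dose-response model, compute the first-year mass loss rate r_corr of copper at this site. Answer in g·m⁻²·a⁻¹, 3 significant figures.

r_corr = 24.0 g·m⁻²·a⁻¹

copper: T>10 °C ⇒ hinge -0.080·(10.7−10) = -0.0560
  Pd branch = 0.0053·Pd^0.26·e^(0.059·RH+f) = 1.473 μm/a
  Cl⁻ term: 0.01025·307.3^0.27·exp(0.036·75+0.049·10.7) = 1.21
  r_corr = 1.473 + 1.21 = 2.682 μm/a
Convert to mass loss: 2.682 μm/a × 8.96 g/cm³ = 24.03 g·m⁻²·a⁻¹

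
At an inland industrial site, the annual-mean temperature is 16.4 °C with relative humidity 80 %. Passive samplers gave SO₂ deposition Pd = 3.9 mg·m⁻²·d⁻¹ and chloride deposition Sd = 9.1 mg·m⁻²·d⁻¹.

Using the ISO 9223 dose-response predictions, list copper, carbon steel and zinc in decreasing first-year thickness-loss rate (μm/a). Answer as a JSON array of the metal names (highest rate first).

["carbon steel", "copper", "zinc"]

copper: f(T) = -0.080·(T−10) [T>10 °C] = -0.5120
  Pd branch = 0.0053·Pd^0.26·e^(0.059·RH+f) = 0.5075 μm/a
  Cl⁻ term: 0.01025·9.1^0.27·exp(0.036·80+0.049·16.4) = 0.7403
  r_corr = 0.5075 + 0.7403 = 1.248 μm/a
carbon steel: T>10 °C ⇒ hinge -0.054·(16.4−10) = -0.3456
  Pd branch = 1.77·Pd^0.52·e^(0.02·RH+f) = 12.59 μm/a
  Sd branch = 0.102·Sd^0.62·e^(0.033·RH+0.04·T) = 10.83 μm/a
  sum: 12.59 + 10.83 → r_corr = 23.42 μm/a
zinc: temperature factor f = -0.071·(6.4) = -0.4544
  Pd branch = 0.0129·Pd^0.44·e^(0.046·RH+f) = 0.5909 μm/a
  Sd branch = 0.0175·Sd^0.57·e^(0.008·RH+0.085·T) = 0.471 μm/a
  r_corr = 0.5909 + 0.471 = 1.062 μm/a
Ordering by μm/a: carbon steel (23.4) > copper (1.25) > zinc (1.06)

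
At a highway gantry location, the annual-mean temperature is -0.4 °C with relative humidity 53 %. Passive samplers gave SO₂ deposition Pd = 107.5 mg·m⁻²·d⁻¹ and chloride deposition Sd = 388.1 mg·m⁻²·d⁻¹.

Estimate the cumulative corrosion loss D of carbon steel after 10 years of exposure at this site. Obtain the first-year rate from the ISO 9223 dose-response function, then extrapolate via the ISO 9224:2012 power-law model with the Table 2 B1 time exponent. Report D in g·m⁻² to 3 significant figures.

carbon steel: f(T) = +0.150·(T−10) [T≤10 °C] = -1.5600
  Pd branch = 1.77·Pd^0.52·e^(0.02·RH+f) = 12.22 μm/a
  Sd branch = 0.102·Sd^0.62·e^(0.033·RH+0.04·T) = 23.25 μm/a
  r_corr = 12.22 + 23.25 = 35.47 μm/a
Long-term exponent b (ISO 9224 Table 2, B1) = 0.523
  D(10) = 35.47 × 10^0.523 = 35.47 × 3.334 = 118.3 μm
  Mass loss = 118.3 μm × 7.85 g/cm³ = 928.4 g·m⁻²

D(10) = 928 g·m⁻²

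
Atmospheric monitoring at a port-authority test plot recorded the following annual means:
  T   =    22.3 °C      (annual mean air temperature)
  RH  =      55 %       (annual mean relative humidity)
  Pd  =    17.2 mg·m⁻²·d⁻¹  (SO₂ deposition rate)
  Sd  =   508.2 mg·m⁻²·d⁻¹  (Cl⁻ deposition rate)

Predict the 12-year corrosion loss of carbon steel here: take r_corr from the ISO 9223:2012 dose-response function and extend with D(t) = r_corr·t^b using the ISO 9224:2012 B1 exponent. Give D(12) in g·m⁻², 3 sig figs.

carbon steel: T>10 °C ⇒ hinge -0.054·(22.3−10) = -0.6642
  Pd branch = 1.77·Pd^0.52·e^(0.02·RH+f) = 12.01 μm/a
  Sd branch = 0.102·Sd^0.62·e^(0.033·RH+0.04·T) = 72.77 μm/a
  sum: 12.01 + 72.77 → r_corr = 84.79 μm/a
ISO 9224: D(t) = r_corr · t^b with b = 0.523 (carbon steel, B1)
  D(12) = 84.79 × 12^0.523 = 84.79 × 3.668 = 311 μm
  Mass loss = 311 μm × 7.85 g/cm³ = 2441 g·m⁻²

D(12) = 2.44e+03 g·m⁻²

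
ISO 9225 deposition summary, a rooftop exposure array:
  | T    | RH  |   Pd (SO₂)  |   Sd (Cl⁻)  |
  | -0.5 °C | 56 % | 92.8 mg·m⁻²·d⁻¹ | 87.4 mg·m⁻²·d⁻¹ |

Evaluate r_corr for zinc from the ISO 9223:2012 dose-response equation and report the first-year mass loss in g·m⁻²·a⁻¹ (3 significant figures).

r_corr = 8.36 g·m⁻²·a⁻¹

zinc: temperature factor f = +0.038·(-10.5) = -0.3990
  SO₂ term: 0.0129·92.8^0.44·exp(0.046·56-0.3990) = 0.8352
  Cl⁻ term: 0.0175·87.4^0.57·exp(0.008·56+0.085·-0.5) = 0.3356
  r_corr = 0.8352 + 0.3356 = 1.171 μm/a
Convert to mass loss: 1.171 μm/a × 7.14 g/cm³ = 8.359 g·m⁻²·a⁻¹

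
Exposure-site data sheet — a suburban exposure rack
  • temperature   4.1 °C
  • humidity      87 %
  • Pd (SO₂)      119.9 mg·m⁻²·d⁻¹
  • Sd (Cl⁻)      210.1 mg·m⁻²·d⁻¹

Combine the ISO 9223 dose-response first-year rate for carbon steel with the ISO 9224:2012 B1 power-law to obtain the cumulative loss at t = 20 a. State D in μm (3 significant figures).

carbon steel: temperature factor f = +0.150·(-5.9) = -0.8850
  Pd branch = 1.77·Pd^0.52·e^(0.02·RH+f) = 50.15 μm/a
  Sd branch = 0.102·Sd^0.62·e^(0.033·RH+0.04·T) = 58.42 μm/a
  r_corr = 50.15 + 58.42 = 108.6 μm/a
ISO 9224: D(t) = r_corr · t^b with b = 0.523 (carbon steel, B1)
  D(20) = 108.6 × 20^0.523 = 108.6 × 4.791 = 520.2 μm

D(20) = 520 μm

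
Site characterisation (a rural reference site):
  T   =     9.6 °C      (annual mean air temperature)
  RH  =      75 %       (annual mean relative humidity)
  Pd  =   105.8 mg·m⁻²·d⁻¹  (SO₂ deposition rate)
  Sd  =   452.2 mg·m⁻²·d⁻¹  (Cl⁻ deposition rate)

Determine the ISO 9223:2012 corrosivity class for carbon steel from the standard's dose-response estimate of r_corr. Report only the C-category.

carbon steel: f(T) = +0.150·(T−10) [T≤10 °C] = -0.0600
  SO₂ term: 1.77·105.8^0.52·exp(0.02·75-0.0600) = 84.35
  Sd branch = 0.102·Sd^0.62·e^(0.033·RH+0.04·T) = 78.8 μm/a
  r_corr = 84.35 + 78.8 = 163.2 μm/a
163 μm/a falls in (80, 200] for carbon steel → category C5

C5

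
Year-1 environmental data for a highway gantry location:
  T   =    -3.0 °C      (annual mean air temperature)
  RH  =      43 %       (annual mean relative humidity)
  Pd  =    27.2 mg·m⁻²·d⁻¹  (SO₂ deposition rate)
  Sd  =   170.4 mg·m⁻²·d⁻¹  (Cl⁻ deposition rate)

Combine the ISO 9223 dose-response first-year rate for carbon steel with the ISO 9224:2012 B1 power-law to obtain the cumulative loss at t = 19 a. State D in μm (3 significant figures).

carbon steel: f(T) = +0.150·(T−10) [T≤10 °C] = -1.9500
  sulphur-dioxide contribution → 3.316 μm/a
  chloride contribution → 9.042 μm/a
  ⇒ r_corr(carbon steel) = 12.36 μm/a
Power-law: D(19) = r_corr · 19^0.523
  D(19) = 12.36 × 19^0.523 = 12.36 × 4.664 = 57.64 μm

D(19) = 57.6 μm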